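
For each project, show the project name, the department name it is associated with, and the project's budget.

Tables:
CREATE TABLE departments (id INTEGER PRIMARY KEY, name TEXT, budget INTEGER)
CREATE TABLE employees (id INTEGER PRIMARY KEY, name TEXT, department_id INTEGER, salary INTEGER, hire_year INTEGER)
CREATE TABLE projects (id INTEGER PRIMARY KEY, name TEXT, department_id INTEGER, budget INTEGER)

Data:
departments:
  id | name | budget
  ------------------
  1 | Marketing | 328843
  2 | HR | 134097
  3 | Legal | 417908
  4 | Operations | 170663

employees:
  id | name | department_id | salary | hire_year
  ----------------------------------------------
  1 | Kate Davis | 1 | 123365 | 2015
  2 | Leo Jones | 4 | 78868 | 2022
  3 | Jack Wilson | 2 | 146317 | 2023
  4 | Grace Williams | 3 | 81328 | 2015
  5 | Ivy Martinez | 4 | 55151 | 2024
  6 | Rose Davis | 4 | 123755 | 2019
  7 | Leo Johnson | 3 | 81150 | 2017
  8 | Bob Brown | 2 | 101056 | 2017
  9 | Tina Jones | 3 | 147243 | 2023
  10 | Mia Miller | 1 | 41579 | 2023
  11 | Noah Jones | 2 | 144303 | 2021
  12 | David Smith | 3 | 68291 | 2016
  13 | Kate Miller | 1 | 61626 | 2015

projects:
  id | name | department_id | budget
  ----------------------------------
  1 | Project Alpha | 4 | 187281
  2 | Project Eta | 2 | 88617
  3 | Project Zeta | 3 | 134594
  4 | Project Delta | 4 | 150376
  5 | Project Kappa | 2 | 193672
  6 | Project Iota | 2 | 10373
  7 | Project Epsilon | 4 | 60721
SELECT c.name, p.name AS department, c.budget FROM projects c JOIN departments p ON c.department_id = p.id

Execution result:
name | department | budget
Project Alpha | Operations | 187281
Project Eta | HR | 88617
Project Zeta | Legal | 134594
Project Delta | Operations | 150376
Project Kappa | HR | 193672
Project Iota | HR | 10373
Project Epsilon | Operations | 60721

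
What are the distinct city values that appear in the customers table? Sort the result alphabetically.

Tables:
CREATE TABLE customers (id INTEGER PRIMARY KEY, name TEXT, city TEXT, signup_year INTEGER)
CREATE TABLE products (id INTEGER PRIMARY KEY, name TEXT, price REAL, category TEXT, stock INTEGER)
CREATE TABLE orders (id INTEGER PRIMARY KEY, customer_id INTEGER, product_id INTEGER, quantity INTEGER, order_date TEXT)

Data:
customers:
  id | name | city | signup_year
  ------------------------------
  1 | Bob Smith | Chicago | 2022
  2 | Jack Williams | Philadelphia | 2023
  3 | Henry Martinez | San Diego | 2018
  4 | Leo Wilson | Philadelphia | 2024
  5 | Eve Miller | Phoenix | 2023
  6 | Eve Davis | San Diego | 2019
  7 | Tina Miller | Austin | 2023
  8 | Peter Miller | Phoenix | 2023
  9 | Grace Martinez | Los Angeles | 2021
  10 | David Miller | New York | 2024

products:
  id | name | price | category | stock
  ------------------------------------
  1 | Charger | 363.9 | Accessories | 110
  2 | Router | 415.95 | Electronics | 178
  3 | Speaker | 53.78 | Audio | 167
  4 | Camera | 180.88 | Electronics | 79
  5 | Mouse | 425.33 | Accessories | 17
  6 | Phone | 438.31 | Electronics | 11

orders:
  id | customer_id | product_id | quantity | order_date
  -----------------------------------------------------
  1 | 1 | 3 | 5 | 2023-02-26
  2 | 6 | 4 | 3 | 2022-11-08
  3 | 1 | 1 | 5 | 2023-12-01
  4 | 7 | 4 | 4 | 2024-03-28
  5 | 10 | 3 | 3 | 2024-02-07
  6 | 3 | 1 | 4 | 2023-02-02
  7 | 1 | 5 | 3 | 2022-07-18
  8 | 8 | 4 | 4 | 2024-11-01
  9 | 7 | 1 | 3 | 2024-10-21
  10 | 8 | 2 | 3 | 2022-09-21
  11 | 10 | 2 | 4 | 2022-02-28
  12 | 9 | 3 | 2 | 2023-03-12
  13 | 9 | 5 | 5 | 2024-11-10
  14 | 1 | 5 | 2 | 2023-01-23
SELECT DISTINCT city FROM customers ORDER BY city

Execution result:
city
Austin
Chicago
Los Angeles
New York
Philadelphia
Phoenix
San Diego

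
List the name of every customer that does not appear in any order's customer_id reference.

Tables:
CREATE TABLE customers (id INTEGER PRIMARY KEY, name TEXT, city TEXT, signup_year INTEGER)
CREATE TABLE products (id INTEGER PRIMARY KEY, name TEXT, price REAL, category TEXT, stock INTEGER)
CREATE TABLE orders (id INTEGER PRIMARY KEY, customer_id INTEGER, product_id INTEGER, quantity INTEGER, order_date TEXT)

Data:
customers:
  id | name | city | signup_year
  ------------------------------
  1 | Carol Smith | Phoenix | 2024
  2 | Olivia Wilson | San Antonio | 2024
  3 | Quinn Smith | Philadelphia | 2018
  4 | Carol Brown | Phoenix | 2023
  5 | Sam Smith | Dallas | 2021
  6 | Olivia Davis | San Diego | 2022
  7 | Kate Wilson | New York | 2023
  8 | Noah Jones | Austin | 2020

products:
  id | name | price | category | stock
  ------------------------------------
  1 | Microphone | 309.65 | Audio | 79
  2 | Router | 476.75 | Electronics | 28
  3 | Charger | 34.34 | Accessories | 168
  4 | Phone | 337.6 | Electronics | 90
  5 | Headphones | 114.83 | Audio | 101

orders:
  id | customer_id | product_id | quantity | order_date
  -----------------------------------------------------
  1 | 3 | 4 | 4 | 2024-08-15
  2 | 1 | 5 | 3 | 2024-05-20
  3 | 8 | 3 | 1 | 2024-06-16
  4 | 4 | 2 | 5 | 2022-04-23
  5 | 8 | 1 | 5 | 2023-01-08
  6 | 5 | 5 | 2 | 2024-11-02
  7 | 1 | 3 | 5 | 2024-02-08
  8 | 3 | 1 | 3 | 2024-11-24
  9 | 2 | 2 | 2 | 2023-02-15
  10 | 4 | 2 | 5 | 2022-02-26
SELECT p.name FROM customers p LEFT JOIN orders c ON c.customer_id = p.id WHERE c.id IS NULL

Execution result:
name
Olivia Davis
Kate Wilson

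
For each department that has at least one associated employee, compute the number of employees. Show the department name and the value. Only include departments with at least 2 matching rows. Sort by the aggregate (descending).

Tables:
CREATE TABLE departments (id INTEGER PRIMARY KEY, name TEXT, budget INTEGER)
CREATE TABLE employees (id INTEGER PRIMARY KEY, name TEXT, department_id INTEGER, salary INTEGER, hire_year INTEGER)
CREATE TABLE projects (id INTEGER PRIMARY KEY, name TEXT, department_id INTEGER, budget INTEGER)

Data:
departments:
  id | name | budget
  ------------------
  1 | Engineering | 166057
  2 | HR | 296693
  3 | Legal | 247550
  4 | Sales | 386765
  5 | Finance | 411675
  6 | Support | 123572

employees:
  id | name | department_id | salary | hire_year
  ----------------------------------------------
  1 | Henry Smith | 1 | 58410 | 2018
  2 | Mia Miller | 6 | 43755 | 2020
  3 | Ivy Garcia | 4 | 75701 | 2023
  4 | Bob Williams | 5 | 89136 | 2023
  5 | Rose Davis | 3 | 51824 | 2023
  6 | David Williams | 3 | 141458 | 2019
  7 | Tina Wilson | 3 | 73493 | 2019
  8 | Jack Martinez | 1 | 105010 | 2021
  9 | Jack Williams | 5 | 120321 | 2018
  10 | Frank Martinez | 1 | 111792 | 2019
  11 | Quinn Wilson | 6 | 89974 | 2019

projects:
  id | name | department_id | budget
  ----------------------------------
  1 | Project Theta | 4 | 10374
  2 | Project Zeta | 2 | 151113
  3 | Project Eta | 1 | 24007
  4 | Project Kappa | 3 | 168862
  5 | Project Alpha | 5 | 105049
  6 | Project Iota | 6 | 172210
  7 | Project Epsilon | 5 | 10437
SELECT p.name, COUNT(*) AS n FROM employees c JOIN departments p ON c.department_id = p.id GROUP BY p.id, p.name HAVING COUNT(*) >= 2 ORDER BY n DESC

Execution result:
name | n
Engineering | 3
Legal | 3
Finance | 2
Support | 2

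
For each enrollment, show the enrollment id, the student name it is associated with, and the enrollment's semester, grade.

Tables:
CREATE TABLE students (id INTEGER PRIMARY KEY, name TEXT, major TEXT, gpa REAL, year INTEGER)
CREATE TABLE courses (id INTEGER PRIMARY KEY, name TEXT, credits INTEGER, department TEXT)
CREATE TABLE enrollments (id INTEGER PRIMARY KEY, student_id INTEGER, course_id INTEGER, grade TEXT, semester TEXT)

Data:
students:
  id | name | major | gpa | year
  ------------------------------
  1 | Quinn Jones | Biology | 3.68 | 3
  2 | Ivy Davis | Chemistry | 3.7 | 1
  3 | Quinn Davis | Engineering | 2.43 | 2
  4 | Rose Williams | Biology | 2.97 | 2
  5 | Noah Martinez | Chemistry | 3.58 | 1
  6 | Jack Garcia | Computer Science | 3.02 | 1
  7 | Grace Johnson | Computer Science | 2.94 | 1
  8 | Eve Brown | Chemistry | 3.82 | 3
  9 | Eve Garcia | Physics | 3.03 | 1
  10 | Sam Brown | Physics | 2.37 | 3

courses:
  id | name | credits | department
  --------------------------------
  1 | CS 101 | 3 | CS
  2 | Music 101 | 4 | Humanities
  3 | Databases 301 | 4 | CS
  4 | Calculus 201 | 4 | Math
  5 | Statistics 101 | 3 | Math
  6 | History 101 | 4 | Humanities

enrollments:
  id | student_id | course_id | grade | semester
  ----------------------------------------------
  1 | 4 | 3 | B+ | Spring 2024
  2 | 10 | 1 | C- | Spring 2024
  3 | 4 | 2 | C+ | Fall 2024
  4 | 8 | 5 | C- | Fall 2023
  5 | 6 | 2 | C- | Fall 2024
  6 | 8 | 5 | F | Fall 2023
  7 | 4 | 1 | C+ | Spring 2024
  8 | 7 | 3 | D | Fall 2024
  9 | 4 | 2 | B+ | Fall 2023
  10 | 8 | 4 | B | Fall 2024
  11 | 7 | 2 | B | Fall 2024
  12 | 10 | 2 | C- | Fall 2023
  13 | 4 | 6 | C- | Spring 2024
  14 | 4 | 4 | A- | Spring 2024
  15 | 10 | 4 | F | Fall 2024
SELECT c.id, p.name AS student, c.semester, c.grade FROM enrollments c JOIN students p ON c.student_id = p.id

Execution result:
id | student | semester | grade
1 | Rose Williams | Spring 2024 | B+
2 | Sam Brown | Spring 2024 | C-
3 | Rose Williams | Fall 2024 | C+
4 | Eve Brown | Fall 2023 | C-
5 | Jack Garcia | Fall 2024 | C-
6 | Eve Brown | Fall 2023 | F
7 | Rose Williams | Spring 2024 | C+
8 | Grace Johnson | Fall 2024 | D
9 | Rose Williams | Fall 2023 | B+
10 | Eve Brown | Fall 2024 | B
11 | Grace Johnson | Fall 2024 | B
12 | Sam Brown | Fall 2023 | C-
13 | Rose Williams | Spring 2024 | C-
14 | Rose Williams | Spring 2024 | A-
15 | Sam Brown | Fall 2024 | F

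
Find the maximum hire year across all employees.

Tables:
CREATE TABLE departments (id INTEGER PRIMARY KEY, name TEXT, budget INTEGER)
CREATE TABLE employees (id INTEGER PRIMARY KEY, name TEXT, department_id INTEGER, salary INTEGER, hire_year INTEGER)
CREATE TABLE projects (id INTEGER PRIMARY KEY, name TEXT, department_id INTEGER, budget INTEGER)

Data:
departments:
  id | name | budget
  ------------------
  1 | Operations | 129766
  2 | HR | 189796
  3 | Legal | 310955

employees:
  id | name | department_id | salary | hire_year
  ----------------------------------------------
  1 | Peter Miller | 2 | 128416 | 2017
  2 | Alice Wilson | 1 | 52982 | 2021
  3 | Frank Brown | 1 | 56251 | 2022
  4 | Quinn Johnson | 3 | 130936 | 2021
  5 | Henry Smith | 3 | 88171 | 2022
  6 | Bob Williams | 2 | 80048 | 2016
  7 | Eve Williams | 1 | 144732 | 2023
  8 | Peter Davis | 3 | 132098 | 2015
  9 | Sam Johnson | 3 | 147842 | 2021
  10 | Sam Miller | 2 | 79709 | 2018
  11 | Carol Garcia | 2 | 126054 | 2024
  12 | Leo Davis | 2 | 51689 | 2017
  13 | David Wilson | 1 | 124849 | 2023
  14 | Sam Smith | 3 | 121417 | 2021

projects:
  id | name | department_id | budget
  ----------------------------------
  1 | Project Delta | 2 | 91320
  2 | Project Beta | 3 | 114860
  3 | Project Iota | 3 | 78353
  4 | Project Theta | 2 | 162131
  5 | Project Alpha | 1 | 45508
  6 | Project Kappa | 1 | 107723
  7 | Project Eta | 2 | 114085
SELECT MAX(hire_year) FROM employees

Execution result:
2024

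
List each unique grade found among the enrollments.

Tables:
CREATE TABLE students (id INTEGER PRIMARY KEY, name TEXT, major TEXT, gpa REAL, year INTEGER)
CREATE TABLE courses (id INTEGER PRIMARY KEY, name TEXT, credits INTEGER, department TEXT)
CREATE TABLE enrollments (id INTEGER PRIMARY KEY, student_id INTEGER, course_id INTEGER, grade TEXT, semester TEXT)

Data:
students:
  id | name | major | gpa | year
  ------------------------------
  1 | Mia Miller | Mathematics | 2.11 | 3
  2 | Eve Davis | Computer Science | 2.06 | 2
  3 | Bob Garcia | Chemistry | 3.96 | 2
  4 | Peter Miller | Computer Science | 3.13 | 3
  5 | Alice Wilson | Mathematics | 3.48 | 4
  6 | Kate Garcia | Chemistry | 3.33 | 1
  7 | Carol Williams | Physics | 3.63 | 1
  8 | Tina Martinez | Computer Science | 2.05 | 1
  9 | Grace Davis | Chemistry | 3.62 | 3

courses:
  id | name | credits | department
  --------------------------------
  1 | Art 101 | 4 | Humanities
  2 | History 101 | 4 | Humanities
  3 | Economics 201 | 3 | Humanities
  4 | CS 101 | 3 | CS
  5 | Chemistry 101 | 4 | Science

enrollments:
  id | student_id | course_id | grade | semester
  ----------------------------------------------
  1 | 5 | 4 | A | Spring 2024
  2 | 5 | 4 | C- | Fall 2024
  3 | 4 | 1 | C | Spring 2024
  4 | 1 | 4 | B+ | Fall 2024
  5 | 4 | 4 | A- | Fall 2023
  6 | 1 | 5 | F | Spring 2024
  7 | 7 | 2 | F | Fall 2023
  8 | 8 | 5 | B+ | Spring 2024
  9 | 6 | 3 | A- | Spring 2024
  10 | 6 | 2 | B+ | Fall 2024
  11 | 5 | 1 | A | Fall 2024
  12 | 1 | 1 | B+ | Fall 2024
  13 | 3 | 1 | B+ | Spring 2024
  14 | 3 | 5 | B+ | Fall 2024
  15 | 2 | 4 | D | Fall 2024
SELECT DISTINCT grade FROM enrollments

Execution result:
grade
A
C-
C
B+
A-
F
D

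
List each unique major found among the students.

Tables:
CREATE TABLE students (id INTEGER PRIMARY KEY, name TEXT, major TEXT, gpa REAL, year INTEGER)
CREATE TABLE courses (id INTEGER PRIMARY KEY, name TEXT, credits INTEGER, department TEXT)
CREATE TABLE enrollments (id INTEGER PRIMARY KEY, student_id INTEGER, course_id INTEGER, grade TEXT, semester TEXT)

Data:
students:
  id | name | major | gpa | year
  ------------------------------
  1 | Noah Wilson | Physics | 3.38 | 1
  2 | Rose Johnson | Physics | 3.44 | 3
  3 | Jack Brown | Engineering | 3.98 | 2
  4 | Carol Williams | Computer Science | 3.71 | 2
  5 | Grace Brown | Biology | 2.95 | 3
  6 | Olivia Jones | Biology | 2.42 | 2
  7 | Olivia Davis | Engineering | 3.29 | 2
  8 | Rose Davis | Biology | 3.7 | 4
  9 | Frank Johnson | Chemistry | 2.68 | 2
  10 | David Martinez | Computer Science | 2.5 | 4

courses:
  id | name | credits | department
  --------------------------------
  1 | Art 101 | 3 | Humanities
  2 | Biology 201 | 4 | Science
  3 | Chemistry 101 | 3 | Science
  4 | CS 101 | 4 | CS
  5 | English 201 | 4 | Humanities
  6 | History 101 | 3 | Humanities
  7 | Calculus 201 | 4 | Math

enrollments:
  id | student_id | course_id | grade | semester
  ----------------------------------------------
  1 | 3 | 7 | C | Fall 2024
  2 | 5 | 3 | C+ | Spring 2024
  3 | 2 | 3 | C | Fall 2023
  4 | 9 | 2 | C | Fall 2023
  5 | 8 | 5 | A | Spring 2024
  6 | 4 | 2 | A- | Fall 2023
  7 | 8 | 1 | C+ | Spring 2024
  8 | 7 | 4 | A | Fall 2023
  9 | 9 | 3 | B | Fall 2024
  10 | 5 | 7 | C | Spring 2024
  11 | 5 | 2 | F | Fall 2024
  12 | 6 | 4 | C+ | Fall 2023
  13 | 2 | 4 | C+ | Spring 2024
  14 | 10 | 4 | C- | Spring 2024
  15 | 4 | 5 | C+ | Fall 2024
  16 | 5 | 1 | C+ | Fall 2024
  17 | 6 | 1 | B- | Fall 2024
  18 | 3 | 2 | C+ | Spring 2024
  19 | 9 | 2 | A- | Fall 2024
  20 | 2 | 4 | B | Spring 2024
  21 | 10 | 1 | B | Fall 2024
SELECT DISTINCT major FROM students

Execution result:
major
Physics
Engineering
Computer Science
Biology
Chemistry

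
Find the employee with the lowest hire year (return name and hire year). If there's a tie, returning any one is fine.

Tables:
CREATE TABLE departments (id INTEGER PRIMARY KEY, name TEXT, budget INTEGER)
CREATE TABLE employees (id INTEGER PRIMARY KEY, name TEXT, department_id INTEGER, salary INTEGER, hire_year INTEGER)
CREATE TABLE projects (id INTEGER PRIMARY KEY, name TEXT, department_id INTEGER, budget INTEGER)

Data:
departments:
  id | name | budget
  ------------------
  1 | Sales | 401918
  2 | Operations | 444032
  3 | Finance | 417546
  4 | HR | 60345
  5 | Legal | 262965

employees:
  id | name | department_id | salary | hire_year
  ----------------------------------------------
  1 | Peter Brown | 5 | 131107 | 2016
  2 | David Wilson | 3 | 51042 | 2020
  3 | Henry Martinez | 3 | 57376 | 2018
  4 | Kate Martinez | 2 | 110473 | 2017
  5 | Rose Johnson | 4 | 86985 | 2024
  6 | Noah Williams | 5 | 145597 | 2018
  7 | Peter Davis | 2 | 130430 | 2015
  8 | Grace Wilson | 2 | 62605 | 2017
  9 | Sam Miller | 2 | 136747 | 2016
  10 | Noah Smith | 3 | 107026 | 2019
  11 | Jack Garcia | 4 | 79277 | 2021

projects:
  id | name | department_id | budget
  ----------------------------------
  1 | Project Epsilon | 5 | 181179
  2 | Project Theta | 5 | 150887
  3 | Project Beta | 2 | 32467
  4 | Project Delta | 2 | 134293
SELECT name, hire_year FROM employees ORDER BY hire_year ASC LIMIT 1

Execution result:
name | hire_year
Peter Davis | 2015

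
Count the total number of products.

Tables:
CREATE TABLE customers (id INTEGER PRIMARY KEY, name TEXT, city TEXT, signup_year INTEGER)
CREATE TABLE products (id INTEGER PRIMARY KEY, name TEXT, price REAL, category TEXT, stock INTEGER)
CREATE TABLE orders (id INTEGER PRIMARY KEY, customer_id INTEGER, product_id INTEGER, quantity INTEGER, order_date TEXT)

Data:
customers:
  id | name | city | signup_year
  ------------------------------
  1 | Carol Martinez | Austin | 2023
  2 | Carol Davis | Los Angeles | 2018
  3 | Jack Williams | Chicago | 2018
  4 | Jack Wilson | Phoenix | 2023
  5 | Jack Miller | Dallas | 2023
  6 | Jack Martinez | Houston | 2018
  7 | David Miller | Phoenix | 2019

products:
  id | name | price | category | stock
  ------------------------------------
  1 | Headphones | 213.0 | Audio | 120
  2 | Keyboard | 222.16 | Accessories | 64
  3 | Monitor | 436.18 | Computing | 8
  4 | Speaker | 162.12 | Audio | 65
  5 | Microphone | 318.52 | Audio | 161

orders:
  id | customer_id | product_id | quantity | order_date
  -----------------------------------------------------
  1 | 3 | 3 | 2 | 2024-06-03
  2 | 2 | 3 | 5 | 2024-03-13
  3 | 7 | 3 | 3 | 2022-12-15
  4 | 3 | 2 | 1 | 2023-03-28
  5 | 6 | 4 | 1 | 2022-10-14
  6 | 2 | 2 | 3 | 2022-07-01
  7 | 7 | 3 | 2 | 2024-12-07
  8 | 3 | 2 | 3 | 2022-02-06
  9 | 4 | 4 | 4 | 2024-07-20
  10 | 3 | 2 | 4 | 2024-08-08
SELECT COUNT(*) FROM products

Execution result:
5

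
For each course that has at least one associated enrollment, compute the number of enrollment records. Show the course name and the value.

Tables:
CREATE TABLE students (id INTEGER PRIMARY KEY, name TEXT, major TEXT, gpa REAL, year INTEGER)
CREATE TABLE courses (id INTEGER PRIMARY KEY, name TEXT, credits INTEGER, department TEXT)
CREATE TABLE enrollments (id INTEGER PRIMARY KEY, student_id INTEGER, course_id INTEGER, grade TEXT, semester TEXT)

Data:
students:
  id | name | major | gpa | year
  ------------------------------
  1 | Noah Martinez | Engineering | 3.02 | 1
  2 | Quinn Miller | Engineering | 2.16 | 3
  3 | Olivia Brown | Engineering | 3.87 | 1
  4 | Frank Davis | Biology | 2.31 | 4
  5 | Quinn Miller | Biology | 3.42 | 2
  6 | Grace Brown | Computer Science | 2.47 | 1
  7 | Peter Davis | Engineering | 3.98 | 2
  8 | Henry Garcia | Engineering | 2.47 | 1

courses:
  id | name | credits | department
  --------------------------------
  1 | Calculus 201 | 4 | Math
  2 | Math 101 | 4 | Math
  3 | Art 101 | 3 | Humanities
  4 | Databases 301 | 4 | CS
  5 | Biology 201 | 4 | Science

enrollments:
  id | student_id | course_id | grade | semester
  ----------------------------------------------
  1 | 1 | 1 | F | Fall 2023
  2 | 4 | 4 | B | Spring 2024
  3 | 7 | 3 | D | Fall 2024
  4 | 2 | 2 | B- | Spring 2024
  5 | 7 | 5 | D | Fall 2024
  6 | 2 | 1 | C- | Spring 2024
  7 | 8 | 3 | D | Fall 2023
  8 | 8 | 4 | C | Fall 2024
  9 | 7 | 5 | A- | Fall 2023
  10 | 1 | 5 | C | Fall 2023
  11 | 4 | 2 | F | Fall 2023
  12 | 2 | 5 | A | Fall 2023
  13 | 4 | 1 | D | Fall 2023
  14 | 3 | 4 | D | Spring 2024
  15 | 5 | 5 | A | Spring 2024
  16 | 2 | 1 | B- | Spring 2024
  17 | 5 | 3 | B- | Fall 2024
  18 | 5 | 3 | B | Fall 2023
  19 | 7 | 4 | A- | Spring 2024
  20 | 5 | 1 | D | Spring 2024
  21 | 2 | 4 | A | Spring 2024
SELECT p.name, COUNT(*) AS n FROM enrollments c JOIN courses p ON c.course_id = p.id GROUP BY p.id, p.name

Execution result:
name | n
Calculus 201 | 5
Math 101 | 2
Art 101 | 4
Databases 301 | 5
Biology 201 | 5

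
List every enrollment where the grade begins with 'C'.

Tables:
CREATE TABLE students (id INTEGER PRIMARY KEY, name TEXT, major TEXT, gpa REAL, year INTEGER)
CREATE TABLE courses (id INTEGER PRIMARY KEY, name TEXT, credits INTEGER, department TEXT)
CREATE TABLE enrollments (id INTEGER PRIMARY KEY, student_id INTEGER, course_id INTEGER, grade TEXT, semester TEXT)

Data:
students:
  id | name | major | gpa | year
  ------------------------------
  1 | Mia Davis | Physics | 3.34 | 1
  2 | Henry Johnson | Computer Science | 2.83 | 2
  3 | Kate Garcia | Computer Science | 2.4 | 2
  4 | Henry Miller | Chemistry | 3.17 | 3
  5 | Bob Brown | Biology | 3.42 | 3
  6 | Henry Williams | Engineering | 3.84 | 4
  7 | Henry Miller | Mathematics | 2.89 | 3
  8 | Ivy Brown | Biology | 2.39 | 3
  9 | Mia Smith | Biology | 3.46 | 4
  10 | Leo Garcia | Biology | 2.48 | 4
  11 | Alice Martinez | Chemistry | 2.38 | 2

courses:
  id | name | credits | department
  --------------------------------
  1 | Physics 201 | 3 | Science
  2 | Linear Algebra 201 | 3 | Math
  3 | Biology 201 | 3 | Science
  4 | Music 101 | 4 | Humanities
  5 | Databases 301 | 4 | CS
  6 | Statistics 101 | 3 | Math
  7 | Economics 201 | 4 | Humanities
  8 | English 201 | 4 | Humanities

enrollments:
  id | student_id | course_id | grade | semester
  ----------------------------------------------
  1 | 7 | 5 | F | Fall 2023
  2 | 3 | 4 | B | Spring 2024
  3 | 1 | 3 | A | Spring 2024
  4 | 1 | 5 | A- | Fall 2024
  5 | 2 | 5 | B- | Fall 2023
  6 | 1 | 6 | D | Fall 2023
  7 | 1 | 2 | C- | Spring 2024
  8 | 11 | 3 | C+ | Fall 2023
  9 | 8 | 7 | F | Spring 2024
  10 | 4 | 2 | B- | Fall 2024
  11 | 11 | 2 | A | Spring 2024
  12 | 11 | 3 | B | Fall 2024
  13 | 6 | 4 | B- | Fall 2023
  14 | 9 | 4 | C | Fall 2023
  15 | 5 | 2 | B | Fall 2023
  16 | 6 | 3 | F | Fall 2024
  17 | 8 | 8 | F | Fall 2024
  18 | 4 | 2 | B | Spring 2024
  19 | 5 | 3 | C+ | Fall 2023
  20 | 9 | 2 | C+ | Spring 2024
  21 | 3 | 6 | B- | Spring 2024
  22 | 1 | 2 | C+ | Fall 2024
SELECT id, grade FROM enrollments WHERE grade LIKE 'C%'

Execution result:
id | grade
7 | C-
8 | C+
14 | C
19 | C+
20 | C+
22 | C+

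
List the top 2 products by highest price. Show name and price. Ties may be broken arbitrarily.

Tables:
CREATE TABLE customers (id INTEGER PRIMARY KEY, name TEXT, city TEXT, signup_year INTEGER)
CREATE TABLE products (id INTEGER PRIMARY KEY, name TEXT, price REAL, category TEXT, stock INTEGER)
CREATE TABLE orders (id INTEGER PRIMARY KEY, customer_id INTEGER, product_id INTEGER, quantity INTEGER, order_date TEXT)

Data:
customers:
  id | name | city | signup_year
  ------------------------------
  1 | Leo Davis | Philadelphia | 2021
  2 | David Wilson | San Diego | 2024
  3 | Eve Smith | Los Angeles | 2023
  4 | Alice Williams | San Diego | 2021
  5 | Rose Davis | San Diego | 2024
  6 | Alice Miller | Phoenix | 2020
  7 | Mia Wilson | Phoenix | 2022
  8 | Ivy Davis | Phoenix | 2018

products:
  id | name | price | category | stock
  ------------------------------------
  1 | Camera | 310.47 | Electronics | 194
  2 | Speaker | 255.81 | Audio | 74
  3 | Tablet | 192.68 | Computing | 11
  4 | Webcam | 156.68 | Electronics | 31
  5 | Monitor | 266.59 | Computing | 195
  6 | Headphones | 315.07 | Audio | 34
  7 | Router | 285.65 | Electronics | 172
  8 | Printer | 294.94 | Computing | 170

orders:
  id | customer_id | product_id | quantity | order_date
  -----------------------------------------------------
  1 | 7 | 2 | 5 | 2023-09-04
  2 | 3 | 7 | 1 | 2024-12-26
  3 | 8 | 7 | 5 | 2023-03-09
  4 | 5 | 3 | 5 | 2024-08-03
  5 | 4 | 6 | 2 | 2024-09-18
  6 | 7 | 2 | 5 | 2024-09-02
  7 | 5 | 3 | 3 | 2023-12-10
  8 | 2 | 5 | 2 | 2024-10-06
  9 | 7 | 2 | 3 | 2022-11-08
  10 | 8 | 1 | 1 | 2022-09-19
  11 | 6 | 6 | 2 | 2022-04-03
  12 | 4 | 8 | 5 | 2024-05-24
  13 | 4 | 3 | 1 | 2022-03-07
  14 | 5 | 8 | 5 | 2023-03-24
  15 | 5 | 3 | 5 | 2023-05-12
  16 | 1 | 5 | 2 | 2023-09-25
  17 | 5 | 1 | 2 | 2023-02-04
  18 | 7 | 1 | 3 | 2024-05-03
SELECT name, price FROM products ORDER BY price DESC LIMIT 2

Execution result:
name | price
Headphones | 315.07
Camera | 310.47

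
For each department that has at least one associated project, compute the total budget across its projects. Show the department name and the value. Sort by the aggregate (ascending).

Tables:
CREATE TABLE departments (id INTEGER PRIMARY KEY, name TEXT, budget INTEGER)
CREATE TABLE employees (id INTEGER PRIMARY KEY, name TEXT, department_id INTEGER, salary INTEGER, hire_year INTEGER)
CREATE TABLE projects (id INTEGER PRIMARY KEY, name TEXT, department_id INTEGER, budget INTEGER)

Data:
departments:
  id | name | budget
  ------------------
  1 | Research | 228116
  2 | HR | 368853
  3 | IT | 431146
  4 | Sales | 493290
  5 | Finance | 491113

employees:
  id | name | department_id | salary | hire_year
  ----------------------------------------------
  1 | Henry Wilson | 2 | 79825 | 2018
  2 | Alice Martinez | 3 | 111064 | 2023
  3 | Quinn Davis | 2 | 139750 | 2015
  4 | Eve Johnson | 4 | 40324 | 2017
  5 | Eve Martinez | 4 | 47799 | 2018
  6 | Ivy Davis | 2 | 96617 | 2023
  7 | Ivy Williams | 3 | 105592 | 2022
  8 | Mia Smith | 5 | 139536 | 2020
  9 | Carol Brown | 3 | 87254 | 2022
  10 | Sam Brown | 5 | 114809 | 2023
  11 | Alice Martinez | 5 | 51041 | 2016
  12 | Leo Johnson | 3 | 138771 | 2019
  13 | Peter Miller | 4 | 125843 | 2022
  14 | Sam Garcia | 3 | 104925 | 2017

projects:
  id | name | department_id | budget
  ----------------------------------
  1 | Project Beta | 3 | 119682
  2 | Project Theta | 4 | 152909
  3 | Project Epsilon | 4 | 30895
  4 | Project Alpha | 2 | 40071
SELECT p.name, SUM(c.budget) AS sum_budget FROM projects c JOIN departments p ON c.department_id = p.id GROUP BY p.id, p.name ORDER BY sum_budget ASC

Execution result:
name | sum_budget
HR | 40071
IT | 119682
Sales | 183804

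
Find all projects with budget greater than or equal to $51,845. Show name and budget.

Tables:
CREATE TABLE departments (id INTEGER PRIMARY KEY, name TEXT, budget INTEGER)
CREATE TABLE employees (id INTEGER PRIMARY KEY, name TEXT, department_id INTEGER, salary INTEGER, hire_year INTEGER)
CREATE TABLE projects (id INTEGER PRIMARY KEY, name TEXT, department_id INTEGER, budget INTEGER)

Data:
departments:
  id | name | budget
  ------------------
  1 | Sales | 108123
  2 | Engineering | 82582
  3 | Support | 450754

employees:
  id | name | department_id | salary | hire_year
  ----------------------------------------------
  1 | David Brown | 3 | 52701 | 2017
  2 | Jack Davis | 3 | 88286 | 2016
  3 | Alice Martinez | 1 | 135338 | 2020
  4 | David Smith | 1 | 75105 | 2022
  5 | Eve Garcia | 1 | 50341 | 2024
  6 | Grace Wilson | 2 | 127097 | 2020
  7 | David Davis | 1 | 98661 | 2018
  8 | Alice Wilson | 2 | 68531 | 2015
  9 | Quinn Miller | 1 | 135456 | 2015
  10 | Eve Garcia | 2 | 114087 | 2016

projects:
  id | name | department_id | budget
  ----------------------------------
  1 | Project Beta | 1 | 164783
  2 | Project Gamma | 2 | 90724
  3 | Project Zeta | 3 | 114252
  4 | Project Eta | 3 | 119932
SELECT name, budget FROM projects WHERE budget >= 51845

Execution result:
name | budget
Project Beta | 164783
Project Gamma | 90724
Project Zeta | 114252
Project Eta | 119932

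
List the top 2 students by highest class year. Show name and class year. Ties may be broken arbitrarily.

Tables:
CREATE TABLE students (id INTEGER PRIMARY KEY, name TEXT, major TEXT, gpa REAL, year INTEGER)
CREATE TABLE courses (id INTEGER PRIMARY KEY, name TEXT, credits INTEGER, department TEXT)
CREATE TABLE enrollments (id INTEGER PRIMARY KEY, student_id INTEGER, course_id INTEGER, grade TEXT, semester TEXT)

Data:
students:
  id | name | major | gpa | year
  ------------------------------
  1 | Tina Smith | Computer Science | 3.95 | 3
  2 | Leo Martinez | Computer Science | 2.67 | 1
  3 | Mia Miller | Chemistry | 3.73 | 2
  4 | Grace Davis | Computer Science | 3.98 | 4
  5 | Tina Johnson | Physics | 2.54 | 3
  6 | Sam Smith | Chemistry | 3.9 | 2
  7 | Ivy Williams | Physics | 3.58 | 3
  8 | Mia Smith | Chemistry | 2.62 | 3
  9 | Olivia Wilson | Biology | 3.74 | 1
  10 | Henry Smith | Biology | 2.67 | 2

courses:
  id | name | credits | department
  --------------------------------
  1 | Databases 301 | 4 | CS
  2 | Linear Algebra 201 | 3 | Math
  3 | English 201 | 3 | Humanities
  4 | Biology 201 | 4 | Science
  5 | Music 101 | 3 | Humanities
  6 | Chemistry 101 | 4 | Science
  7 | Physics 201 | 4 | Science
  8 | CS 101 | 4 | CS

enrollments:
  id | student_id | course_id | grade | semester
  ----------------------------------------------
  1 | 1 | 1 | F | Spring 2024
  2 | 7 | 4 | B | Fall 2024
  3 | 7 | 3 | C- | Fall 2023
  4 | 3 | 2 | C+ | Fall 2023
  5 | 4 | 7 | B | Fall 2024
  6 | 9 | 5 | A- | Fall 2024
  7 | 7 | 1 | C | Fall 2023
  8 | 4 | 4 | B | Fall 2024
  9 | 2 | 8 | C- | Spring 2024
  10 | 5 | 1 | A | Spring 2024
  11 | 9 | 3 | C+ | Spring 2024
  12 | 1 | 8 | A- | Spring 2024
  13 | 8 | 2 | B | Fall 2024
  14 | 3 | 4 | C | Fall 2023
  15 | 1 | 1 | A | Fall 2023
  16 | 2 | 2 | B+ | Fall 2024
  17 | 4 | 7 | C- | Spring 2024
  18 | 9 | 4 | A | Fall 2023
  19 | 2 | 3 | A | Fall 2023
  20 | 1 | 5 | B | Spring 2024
SELECT name, year FROM students ORDER BY year DESC LIMIT 2

Execution result:
name | year
Grace Davis | 4
Tina Smith | 3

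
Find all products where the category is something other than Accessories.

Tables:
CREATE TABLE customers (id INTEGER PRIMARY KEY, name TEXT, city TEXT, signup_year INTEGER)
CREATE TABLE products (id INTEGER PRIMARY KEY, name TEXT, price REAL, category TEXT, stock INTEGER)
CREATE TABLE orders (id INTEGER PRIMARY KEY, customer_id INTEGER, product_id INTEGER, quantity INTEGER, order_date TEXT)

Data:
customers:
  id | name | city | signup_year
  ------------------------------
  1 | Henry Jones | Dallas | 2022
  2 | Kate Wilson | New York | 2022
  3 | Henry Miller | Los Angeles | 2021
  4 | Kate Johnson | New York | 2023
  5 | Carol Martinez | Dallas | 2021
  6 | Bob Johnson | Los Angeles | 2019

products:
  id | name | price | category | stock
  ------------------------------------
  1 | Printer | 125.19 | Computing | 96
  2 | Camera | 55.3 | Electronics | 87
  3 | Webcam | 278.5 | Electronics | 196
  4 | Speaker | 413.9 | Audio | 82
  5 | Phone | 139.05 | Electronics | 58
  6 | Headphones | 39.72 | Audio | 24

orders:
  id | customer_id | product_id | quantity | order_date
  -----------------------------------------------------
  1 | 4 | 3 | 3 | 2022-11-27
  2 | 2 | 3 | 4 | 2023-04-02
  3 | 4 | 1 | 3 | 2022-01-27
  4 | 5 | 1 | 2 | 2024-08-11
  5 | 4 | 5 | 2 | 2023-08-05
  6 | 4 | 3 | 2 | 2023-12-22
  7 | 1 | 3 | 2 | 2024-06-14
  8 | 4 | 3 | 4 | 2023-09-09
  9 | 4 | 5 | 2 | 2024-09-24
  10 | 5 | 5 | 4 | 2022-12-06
SELECT name, category FROM products WHERE category <> 'Accessories'

Execution result:
name | category
Printer | Computing
Camera | Electronics
Webcam | Electronics
Speaker | Audio
Phone | Electronics
Headphones | Audio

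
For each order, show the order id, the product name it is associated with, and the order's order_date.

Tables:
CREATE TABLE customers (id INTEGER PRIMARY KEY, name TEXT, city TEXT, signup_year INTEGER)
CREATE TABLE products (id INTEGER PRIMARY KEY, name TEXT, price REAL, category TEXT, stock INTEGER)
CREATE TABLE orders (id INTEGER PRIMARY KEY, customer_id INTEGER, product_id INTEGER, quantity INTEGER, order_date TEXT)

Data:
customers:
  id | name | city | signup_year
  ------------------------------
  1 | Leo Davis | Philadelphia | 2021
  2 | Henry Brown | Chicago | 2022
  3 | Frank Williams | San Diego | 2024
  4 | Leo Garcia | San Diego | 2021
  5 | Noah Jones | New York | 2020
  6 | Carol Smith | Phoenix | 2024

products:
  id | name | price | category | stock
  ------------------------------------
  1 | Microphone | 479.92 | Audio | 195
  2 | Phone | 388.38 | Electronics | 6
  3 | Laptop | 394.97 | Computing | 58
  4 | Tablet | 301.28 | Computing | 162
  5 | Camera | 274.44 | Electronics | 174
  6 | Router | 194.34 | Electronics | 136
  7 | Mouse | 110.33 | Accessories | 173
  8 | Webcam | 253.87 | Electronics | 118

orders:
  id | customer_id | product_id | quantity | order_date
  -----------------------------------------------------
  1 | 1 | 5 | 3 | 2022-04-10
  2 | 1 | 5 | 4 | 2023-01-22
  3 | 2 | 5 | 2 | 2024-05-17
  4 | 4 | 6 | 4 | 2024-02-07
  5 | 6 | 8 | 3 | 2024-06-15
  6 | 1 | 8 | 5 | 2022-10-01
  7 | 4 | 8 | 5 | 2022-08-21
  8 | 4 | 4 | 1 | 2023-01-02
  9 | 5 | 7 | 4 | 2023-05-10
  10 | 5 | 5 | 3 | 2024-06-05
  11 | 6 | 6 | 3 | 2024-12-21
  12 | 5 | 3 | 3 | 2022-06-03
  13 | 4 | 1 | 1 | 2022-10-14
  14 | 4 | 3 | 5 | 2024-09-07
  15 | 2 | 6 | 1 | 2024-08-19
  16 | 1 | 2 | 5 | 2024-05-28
SELECT c.id, p.name AS product, c.order_date FROM orders c JOIN products p ON c.product_id = p.id

Execution result:
id | product | order_date
1 | Camera | 2022-04-10
2 | Camera | 2023-01-22
3 | Camera | 2024-05-17
4 | Router | 2024-02-07
5 | Webcam | 2024-06-15
6 | Webcam | 2022-10-01
7 | Webcam | 2022-08-21
8 | Tablet | 2023-01-02
9 | Mouse | 2023-05-10
10 | Camera | 2024-06-05
11 | Router | 2024-12-21
12 | Laptop | 2022-06-03
13 | Microphone | 2022-10-14
14 | Laptop | 2024-09-07
15 | Router | 2024-08-19
16 | Phone | 2024-05-28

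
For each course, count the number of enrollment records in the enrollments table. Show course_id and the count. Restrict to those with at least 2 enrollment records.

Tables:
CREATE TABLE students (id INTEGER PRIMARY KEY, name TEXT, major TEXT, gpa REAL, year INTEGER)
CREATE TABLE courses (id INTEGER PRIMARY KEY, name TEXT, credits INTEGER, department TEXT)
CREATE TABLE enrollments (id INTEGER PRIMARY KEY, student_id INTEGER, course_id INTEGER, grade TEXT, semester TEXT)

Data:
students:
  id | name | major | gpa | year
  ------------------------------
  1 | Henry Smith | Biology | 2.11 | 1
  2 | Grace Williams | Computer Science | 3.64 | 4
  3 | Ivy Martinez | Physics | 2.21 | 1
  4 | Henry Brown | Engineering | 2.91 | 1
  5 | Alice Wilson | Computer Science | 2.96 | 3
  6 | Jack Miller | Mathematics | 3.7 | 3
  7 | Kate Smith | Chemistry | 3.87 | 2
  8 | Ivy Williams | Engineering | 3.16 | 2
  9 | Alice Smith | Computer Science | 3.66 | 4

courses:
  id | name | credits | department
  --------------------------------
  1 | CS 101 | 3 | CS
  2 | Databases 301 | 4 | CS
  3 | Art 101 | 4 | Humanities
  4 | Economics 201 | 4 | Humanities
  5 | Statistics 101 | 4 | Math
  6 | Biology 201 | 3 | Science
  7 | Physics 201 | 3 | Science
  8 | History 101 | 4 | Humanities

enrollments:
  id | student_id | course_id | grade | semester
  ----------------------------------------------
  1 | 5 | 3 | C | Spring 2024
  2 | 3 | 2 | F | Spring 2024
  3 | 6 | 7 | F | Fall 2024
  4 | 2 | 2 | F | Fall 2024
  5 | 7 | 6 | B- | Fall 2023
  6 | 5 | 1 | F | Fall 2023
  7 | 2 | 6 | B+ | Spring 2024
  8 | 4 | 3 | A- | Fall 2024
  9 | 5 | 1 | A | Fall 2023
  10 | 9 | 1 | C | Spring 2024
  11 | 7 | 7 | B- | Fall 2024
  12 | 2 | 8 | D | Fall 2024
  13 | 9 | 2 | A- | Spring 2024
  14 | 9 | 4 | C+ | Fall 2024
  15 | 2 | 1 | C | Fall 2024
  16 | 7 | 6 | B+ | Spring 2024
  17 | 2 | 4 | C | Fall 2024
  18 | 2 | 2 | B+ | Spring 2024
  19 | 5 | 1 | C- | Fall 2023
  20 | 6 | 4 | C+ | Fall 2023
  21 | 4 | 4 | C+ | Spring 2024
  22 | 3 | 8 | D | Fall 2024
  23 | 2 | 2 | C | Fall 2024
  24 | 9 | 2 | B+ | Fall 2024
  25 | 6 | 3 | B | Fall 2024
SELECT course_id, COUNT(*) AS enrollment_count FROM enrollments GROUP BY course_id HAVING COUNT(*) >= 2

Execution result:
course_id | enrollment_count
1 | 5
2 | 6
3 | 3
4 | 4
6 | 3
7 | 2
8 | 2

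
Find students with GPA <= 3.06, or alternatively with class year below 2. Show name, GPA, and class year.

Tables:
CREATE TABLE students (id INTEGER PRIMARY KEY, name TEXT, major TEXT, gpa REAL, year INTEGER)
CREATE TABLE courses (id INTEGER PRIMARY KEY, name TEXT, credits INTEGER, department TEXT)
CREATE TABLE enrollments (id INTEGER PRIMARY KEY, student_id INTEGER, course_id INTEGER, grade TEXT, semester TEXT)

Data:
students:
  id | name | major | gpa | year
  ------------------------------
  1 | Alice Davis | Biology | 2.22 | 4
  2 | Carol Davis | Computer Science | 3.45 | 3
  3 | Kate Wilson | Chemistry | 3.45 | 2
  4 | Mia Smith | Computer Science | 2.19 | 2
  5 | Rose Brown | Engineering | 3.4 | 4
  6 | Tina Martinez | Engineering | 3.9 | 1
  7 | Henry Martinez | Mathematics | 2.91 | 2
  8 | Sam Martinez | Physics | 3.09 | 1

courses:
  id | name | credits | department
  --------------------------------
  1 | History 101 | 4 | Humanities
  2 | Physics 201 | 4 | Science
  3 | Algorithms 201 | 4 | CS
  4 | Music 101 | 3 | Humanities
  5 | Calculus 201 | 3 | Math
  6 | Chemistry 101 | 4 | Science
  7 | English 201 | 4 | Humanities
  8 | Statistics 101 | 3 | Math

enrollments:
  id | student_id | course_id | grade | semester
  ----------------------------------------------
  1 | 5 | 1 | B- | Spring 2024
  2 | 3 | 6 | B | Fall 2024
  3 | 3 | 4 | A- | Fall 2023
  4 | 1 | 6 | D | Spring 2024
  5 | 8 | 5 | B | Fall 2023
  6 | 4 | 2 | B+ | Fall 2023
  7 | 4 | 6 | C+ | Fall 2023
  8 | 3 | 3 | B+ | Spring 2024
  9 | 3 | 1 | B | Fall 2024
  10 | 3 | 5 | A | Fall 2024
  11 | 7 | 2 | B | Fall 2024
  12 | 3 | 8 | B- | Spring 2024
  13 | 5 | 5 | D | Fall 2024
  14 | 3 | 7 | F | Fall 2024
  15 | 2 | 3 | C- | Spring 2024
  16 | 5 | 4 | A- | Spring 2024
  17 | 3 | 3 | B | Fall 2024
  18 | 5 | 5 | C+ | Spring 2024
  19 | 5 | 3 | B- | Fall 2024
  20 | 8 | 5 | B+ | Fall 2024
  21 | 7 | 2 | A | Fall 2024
SELECT name, gpa, year FROM students WHERE gpa <= 3.06 OR year < 2

Execution result:
name | gpa | year
Alice Davis | 2.22 | 4
Mia Smith | 2.19 | 2
Tina Martinez | 3.90 | 1
Henry Martinez | 2.91 | 2
Sam Martinez | 3.09 | 1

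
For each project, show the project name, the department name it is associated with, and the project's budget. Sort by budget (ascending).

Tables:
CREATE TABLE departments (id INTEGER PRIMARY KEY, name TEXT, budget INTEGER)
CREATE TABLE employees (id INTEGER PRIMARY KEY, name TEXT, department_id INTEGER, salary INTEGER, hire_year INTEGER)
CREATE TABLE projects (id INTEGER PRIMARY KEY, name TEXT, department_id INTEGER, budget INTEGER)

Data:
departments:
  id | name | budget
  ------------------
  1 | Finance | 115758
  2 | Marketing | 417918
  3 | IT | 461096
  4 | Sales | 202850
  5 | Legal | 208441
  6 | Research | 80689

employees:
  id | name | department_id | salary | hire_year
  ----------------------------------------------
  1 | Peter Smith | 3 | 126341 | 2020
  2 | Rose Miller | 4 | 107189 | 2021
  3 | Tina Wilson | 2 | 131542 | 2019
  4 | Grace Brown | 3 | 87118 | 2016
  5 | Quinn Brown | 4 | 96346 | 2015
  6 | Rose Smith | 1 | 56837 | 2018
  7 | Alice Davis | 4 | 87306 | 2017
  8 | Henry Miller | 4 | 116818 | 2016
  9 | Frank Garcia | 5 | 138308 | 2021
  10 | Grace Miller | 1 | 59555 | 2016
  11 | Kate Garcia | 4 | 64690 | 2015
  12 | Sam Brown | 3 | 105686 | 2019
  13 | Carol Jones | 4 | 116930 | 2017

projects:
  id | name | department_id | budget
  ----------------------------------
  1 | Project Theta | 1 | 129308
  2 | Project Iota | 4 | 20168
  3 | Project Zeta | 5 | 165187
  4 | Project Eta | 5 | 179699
SELECT c.name, p.name AS department, c.budget FROM projects c JOIN departments p ON c.department_id = p.id ORDER BY c.budget ASC

Execution result:
name | department | budget
Project Iota | Sales | 20168
Project Theta | Finance | 129308
Project Zeta | Legal | 165187
Project Eta | Legal | 179699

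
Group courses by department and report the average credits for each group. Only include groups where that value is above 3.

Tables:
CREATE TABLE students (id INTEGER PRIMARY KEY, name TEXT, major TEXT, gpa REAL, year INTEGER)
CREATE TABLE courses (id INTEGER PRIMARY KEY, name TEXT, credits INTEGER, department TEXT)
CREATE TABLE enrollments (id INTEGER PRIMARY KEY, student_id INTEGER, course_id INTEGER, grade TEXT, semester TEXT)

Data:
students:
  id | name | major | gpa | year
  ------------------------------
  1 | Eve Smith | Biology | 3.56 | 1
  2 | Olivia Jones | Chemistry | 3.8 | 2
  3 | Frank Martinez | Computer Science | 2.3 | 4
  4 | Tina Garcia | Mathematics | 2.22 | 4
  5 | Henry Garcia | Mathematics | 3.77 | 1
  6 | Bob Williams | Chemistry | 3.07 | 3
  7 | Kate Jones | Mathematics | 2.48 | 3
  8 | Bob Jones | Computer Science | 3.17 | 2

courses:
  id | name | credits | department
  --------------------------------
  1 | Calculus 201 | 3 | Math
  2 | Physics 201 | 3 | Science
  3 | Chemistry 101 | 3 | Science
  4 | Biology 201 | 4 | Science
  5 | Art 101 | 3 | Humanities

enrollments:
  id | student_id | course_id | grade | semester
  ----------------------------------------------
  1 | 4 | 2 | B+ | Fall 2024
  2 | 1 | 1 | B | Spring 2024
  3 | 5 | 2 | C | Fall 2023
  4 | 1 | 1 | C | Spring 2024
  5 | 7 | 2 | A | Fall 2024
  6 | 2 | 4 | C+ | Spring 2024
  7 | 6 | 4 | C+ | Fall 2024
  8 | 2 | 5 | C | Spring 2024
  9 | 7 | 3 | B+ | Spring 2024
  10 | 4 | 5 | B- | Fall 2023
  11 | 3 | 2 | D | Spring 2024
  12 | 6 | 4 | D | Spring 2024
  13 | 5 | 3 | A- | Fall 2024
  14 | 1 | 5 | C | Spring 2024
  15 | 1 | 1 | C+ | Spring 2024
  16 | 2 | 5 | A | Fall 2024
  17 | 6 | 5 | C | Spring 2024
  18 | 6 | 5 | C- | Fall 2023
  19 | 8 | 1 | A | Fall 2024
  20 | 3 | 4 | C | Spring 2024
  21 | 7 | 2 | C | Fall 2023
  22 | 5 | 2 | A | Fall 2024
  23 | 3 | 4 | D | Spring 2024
SELECT department, AVG(credits) AS avg_credits FROM courses GROUP BY department HAVING AVG(credits) > 3

Execution result:
department | avg_credits
Science | 3.33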